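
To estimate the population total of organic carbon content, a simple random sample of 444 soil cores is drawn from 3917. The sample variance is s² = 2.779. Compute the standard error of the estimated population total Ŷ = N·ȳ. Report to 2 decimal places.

291.80

Var(Ŷ) = N²·Var(ȳ) = N²·(1 − n/N)·s²/n.
f = 444/3917 = 0.11335206; Var(ȳ) = 0.88664794·2.779/444 = 0.0055495375.
Var(Ŷ) = 3917² · 0.0055495375 = 85145.938.
SE(Ŷ) = √(85145.938) = 291.80.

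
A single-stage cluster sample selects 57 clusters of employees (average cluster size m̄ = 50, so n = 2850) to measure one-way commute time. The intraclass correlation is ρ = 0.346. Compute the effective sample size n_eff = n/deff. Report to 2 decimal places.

158.74

deff = 1 + (50 − 1)·0.346 = 1 + 16.954 = 17.954.
n_eff = 2850 / 17.954 = 158.74.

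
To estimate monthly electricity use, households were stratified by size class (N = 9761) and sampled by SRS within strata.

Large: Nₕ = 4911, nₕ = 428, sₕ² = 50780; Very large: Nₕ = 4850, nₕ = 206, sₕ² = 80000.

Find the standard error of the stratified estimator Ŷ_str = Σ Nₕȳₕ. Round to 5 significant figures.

106580

Var(Ŷ_str) = Σₕ Nₕ²(1 − fₕ)sₕ²/nₕ.
Large: 4911²·(1 − 428/4911)·50780/428 = 2.6120868 × 10^9.
Very large: 4850²·(1 − 206/4850)·80000/206 = 8.7469515 × 10^9.
Sum = 1.1359038 × 10^10.
SE = √(1.1359038 × 10^10) = 106580.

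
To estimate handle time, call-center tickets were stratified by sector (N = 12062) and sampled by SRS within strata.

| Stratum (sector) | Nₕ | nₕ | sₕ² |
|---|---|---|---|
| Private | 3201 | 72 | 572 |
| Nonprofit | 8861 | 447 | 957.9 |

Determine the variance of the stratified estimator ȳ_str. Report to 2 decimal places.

Var(ȳ_str) = Σₕ Wₕ²(1 − fₕ)sₕ²/nₕ with Wₕ = Nₕ/N, N = 12062.
Private: Wₕ = 0.26537888; term = 0.26537888²·(1 − 0.02249297)·572/72 = 0.54691032.
Nonprofit: Wₕ = 0.73462112; term = 0.73462112²·(1 − 0.05044577)·957.9/447 = 1.0981439.
Sum = 1.6450542.

1.65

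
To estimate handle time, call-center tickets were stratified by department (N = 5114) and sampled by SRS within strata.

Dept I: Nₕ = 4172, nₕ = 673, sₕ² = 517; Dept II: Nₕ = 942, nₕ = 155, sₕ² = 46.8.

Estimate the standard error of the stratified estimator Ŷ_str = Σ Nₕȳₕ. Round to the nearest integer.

3382

Var(Ŷ_str) = Σₕ Nₕ²(1 − fₕ)sₕ²/nₕ.
Dept I: 4172²·(1 − 673/4172)·517/673 = 1.1214082 × 10^7.
Dept II: 942²·(1 − 155/942)·46.8/155 = 223841.08.
Sum = 1.1437923 × 10^7.
SE = √(1.1437923 × 10^7) = 3382.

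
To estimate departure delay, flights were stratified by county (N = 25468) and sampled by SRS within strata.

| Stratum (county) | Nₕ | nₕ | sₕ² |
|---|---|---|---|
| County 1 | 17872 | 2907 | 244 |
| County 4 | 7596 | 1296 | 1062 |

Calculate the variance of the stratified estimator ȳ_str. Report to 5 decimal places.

Var(ȳ_str) = Σₕ Wₕ²(1 − fₕ)sₕ²/nₕ with Wₕ = Nₕ/N, N = 25468.
County 1: Wₕ = 0.70174336; term = 0.70174336²·(1 − 0.16265667)·244/2907 = 0.03461027.
County 4: Wₕ = 0.29825664; term = 0.29825664²·(1 − 0.17061611)·1062/1296 = 0.060458217.
Sum = 0.095068487.

0.09507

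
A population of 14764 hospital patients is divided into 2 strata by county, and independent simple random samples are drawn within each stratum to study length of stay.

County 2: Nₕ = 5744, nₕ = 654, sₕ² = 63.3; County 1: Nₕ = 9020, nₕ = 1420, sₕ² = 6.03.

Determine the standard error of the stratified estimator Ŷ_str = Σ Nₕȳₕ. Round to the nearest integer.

Var(Ŷ_str) = Σₕ Nₕ²(1 − fₕ)sₕ²/nₕ.
County 2: 5744²·(1 − 654/5744)·63.3/654 = 2.8298159 × 10^6.
County 1: 9020²·(1 − 1420/9020)·6.03/1420 = 291104.62.
Sum = 3.1209205 × 10^6.
SE = √(3.1209205 × 10^6) = 1767.

1767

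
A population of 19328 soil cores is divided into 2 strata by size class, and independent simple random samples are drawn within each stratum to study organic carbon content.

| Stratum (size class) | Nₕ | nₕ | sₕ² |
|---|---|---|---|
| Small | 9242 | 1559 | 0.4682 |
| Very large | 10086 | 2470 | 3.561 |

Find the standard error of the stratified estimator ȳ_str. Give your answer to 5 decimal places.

Var(ȳ_str) = Σₕ Wₕ²(1 − fₕ)sₕ²/nₕ with Wₕ = Nₕ/N, N = 19328.
Small: Wₕ = 0.47816639; term = 0.47816639²·(1 − 0.16868643)·0.4682/1559 = 5.7083193 × 10^-5.
Very large: Wₕ = 0.52183361; term = 0.52183361²·(1 − 0.24489391)·3.561/2470 = 2.9644702 × 10^-4.
Sum = 3.5353021 × 10^-4.
SE = √(3.5353021 × 10^-4) = 0.01880.

0.01880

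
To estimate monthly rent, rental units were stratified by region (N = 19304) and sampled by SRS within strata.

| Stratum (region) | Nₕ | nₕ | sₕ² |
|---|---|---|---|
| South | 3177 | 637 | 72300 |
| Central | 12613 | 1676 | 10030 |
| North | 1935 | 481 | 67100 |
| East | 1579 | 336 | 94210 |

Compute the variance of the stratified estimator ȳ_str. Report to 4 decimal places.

Var(ȳ_str) = Σₕ Wₕ²(1 − fₕ)sₕ²/nₕ with Wₕ = Nₕ/N, N = 19304.
South: Wₕ = 0.16457729; term = 0.16457729²·(1 − 0.20050362)·72300/637 = 2.4578489.
Central: Wₕ = 0.65338790; term = 0.65338790²·(1 − 0.13287878)·10030/1676 = 2.2153835.
North: Wₕ = 0.10023829; term = 0.10023829²·(1 − 0.24857881)·67100/481 = 1.0532421.
East: Wₕ = 0.08179652; term = 0.08179652²·(1 − 0.21279291)·94210/336 = 1.4767819.
Sum = 7.2032564.

7.2033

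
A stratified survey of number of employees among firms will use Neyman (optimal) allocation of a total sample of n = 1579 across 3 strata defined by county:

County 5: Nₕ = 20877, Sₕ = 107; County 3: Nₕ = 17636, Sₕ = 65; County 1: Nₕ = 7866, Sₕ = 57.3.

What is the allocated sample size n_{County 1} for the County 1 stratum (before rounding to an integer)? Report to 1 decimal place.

Neyman allocation: nₕ = n·NₕSₕ / Σⱼ NⱼSⱼ.
Σ NⱼSⱼ = 20877·107 + 17636·65 + 7866·57.3 = 3.8309008 × 10^6.
n_{County 1} = 1579·7866·57.3 / (3.8309008 × 10^6) = 185.8.

185.8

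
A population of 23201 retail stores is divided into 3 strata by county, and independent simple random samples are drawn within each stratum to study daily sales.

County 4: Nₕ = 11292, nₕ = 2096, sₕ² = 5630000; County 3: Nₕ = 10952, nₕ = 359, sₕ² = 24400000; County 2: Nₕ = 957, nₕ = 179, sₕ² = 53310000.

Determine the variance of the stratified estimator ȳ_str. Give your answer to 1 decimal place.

15578.7

Var(ȳ_str) = Σₕ Wₕ²(1 − fₕ)sₕ²/nₕ with Wₕ = Nₕ/N, N = 23201.
County 4: Wₕ = 0.48670316; term = 0.48670316²·(1 − 0.18561814)·5630000/2096 = 518.17152.
County 3: Wₕ = 0.47204862; term = 0.47204862²·(1 − 0.03277940)·24400000/359 = 14648.541.
County 2: Wₕ = 0.04124822; term = 0.04124822²·(1 − 0.18704284)·53310000/179 = 411.93982.
Sum = 15578.652.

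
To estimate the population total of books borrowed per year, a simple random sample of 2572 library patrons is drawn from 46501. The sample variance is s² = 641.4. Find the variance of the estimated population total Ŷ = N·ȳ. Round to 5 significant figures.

Var(Ŷ) = N²·Var(ȳ) = N²·(1 − n/N)·s²/n.
f = 2572/46501 = 0.05531064; Var(ȳ) = 0.94468936·641.4/2572 = 0.23558466.
Var(Ŷ) = 46501² · 0.23558466 = 5.0941484 × 10^8.

5.0941 × 10^8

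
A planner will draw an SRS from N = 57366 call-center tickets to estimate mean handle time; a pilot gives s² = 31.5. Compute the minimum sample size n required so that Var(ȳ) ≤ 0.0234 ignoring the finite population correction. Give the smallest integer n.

1347

Without fpc, n₀ = s²/D = 31.5/0.0234 = 1346.1538.
Rounding up, n = 1347.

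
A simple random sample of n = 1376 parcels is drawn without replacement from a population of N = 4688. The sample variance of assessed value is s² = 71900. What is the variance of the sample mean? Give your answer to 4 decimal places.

36.9159

Under SRS without replacement, Var(ȳ) = (1 − f)·s²/n with f = n/N = 1376/4688 = 0.29351536.
Var(ȳ) = (1 − 0.29351536)·71900/1376 = 0.70648464·52.252907 = 36.915876.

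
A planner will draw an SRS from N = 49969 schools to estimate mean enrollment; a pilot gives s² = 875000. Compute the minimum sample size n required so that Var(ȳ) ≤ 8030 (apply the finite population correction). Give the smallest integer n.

Without fpc, n₀ = s²/D = 875000/8030 = 108.9664.
With fpc, (1 − n/N)·s²/n ≤ D requires n ≥ n₀/(1 + n₀/N) = 108.9664/(1 + 108.9664/49969) = 108.7293.
Rounding up, n = 109.

109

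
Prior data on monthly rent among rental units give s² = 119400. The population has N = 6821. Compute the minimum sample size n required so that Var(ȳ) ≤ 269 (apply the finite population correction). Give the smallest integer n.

417

Without fpc, n₀ = s²/D = 119400/269 = 443.8662.
With fpc, (1 − n/N)·s²/n ≤ D requires n ≥ n₀/(1 + n₀/N) = 443.8662/(1 + 443.8662/6821) = 416.7470.
Rounding up, n = 417.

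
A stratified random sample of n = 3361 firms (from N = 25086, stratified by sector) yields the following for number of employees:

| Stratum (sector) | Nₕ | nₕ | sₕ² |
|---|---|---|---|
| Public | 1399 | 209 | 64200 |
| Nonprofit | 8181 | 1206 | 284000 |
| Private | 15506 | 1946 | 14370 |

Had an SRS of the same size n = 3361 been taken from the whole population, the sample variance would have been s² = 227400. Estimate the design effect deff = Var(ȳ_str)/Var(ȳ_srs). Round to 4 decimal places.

0.4204

Var(ȳ_str) = Σ Wₕ²(1−fₕ)sₕ²/nₕ with Wₕ = Nₕ/25086:
  Public: (1399/25086)²·(1−209/1399)·64200/209 = 0.81262575
  Nonprofit: (8181/25086)²·(1−1206/8181)·284000/1206 = 21.352995
  Private: (15506/25086)²·(1−1946/15506)·14370/1946 = 2.4672353
  → Var(ȳ_str) = 24.632856.
Var(ȳ_srs) = (1 − 3361/25086)·227400/3361 = 58.593618.
deff = 24.632856 / 58.593618 = 0.4204.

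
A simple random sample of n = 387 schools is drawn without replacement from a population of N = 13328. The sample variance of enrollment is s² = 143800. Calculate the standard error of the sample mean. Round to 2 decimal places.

18.99

Under SRS without replacement, Var(ȳ) = (1 − f)·s²/n with f = n/N = 387/13328 = 0.02903661.
Var(ȳ) = (1 − 0.02903661)·143800/387 = 0.97096339·371.57623 = 360.78691.
SE(ȳ) = √(360.78691) = 18.99.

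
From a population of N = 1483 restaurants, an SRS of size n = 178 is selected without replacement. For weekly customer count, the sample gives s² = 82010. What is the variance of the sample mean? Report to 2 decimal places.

Under SRS without replacement, Var(ȳ) = (1 − f)·s²/n with f = n/N = 178/1483 = 0.12002697.
Var(ȳ) = (1 − 0.12002697)·82010/178 = 0.87997303·460.73034 = 405.43027.

405.43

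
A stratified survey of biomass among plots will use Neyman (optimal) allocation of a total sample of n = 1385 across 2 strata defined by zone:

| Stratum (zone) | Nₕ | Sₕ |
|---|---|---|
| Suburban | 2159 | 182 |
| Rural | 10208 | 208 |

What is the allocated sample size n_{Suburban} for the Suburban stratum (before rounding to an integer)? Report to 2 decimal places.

216.29

Neyman allocation: nₕ = n·NₕSₕ / Σⱼ NⱼSⱼ.
Σ NⱼSⱼ = 2159·182 + 10208·208 = 2.516202 × 10^6.
n_{Suburban} = 1385·2159·182 / (2.516202 × 10^6) = 216.29.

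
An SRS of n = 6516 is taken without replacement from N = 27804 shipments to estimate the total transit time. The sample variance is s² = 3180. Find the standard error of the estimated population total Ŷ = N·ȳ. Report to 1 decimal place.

16995.9

Var(Ŷ) = N²·Var(ȳ) = N²·(1 − n/N)·s²/n.
f = 6516/27804 = 0.23435477; Var(ȳ) = 0.76564523·3180/6516 = 0.37365743.
Var(Ŷ) = 27804² · 0.37365743 = 2.8886052 × 10^8.
SE(Ŷ) = √(2.8886052 × 10^8) = 16995.9.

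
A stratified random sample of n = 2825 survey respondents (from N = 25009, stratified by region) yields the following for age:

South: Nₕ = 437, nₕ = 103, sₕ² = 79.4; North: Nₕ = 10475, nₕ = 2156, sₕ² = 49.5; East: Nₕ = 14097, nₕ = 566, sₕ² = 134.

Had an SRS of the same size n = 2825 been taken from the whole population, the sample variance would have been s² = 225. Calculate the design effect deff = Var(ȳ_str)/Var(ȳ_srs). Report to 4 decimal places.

Var(ȳ_str) = Σ Wₕ²(1−fₕ)sₕ²/nₕ with Wₕ = Nₕ/25009:
  South: (437/25009)²·(1−103/437)·79.4/103 = 1.7989477 × 10^-4
  North: (10475/25009)²·(1−2156/10475)·49.5/2156 = 0.0031988137
  East: (14097/25009)²·(1−566/14097)·134/566 = 0.072202512
  → Var(ȳ_str) = 0.07558122.
Var(ȳ_srs) = (1 − 2825/25009)·225/2825 = 0.070649257.
deff = 0.07558122 / 0.070649257 = 1.0698.

1.0698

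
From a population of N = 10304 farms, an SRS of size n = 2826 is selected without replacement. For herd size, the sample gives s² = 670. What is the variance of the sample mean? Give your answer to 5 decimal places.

Under SRS without replacement, Var(ȳ) = (1 − f)·s²/n with f = n/N = 2826/10304 = 0.27426242.
Var(ȳ) = (1 − 0.27426242)·670/2826 = 0.72573758·0.23708422 = 0.17206093.

0.17206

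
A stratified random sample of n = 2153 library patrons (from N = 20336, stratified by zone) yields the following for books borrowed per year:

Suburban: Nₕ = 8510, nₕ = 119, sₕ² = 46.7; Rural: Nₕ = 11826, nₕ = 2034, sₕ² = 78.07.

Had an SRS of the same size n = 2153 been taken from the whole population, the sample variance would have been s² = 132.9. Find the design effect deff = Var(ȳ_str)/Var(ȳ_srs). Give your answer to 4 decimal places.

Var(ȳ_str) = Σ Wₕ²(1−fₕ)sₕ²/nₕ with Wₕ = Nₕ/20336:
  Suburban: (8510/20336)²·(1−119/8510)·46.7/119 = 0.067761363
  Rural: (11826/20336)²·(1−2034/11826)·78.07/2034 = 0.010747599
  → Var(ȳ_str) = 0.078508962.
Var(ȳ_srs) = (1 − 2153/20336)·132.9/2153 = 0.055192613.
deff = 0.078508962 / 0.055192613 = 1.4225.

1.4225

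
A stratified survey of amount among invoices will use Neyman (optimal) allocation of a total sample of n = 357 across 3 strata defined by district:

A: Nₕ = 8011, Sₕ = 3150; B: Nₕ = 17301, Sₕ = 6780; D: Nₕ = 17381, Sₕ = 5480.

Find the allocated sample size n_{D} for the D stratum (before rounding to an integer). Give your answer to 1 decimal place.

143.0

Neyman allocation: nₕ = n·NₕSₕ / Σⱼ NⱼSⱼ.
Σ NⱼSⱼ = 8011·3150 + 17301·6780 + 17381·5480 = 2.3778331 × 10^8.
n_{D} = 357·17381·5480 / (2.3778331 × 10^8) = 143.0.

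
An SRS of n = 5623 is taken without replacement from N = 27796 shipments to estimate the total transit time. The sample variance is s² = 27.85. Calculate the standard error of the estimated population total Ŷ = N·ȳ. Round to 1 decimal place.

Var(Ŷ) = N²·Var(ȳ) = N²·(1 − n/N)·s²/n.
f = 5623/27796 = 0.20229529; Var(ȳ) = 0.79770471·27.85/5623 = 0.0039509294.
Var(Ŷ) = 27796² · 0.0039509294 = 3.0525577 × 10^6.
SE(Ŷ) = √(3.0525577 × 10^6) = 1747.2.

1747.2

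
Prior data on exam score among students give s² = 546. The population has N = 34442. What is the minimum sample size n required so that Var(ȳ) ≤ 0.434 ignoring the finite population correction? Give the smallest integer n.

Without fpc, n₀ = s²/D = 546/0.434 = 1258.0645.
Rounding up, n = 1259.

1259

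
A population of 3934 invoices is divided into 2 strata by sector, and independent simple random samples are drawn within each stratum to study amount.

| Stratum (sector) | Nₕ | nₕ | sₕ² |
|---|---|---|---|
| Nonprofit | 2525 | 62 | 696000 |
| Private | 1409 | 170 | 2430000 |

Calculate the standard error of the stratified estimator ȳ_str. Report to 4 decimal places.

Var(ȳ_str) = Σₕ Wₕ²(1 − fₕ)sₕ²/nₕ with Wₕ = Nₕ/N, N = 3934.
Nonprofit: Wₕ = 0.64184037; term = 0.64184037²·(1 − 0.02455446)·696000/62 = 4511.0188.
Private: Wₕ = 0.35815963; term = 0.35815963²·(1 − 0.12065295)·2430000/170 = 1612.3931.
Sum = 6123.4119.
SE = √(6123.4119) = 78.2522.

78.2522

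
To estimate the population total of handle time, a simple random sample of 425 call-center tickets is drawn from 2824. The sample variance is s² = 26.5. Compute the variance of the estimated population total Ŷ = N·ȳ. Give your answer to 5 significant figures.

422430

Var(Ŷ) = N²·Var(ȳ) = N²·(1 − n/N)·s²/n.
f = 425/2824 = 0.15049575; Var(ȳ) = 0.84950425·26.5/425 = 0.052969088.
Var(Ŷ) = 2824² · 0.052969088 = 422427.21.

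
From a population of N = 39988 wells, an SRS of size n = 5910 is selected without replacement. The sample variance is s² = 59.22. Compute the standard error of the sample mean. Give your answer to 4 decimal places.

Under SRS without replacement, Var(ȳ) = (1 − f)·s²/n with f = n/N = 5910/39988 = 0.14779434.
Var(ȳ) = (1 − 0.14779434)·59.22/5910 = 0.85220566·0.010020305 = 0.0085393603.
SE(ȳ) = √(0.0085393603) = 0.0924.

0.0924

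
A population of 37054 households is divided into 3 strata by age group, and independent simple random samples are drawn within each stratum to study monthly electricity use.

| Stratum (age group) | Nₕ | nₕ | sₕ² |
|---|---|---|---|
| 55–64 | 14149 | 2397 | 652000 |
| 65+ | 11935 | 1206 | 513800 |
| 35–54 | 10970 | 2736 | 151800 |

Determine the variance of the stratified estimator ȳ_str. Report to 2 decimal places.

76.33

Var(ȳ_str) = Σₕ Wₕ²(1 − fₕ)sₕ²/nₕ with Wₕ = Nₕ/N, N = 37054.
55–64: Wₕ = 0.38184811; term = 0.38184811²·(1 − 0.16941127)·652000/2397 = 32.941767.
65+: Wₕ = 0.32209748; term = 0.32209748²·(1 − 0.10104734)·513800/1206 = 39.733632.
35–54: Wₕ = 0.29605441; term = 0.29605441²·(1 − 0.24940747)·151800/2736 = 3.650085.
Sum = 76.325484.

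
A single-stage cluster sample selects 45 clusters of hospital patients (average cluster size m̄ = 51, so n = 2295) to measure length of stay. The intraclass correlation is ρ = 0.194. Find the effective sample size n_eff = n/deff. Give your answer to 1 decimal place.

214.5

deff = 1 + (51 − 1)·0.194 = 1 + 9.7 = 10.7.
n_eff = 2295 / 10.7 = 214.5.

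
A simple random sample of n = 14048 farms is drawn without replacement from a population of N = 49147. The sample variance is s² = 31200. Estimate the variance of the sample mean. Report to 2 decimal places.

Under SRS without replacement, Var(ȳ) = (1 − f)·s²/n with f = n/N = 14048/49147 = 0.28583637.
Var(ȳ) = (1 − 0.28583637)·31200/14048 = 0.71416363·2.2209567 = 1.5861265.

1.59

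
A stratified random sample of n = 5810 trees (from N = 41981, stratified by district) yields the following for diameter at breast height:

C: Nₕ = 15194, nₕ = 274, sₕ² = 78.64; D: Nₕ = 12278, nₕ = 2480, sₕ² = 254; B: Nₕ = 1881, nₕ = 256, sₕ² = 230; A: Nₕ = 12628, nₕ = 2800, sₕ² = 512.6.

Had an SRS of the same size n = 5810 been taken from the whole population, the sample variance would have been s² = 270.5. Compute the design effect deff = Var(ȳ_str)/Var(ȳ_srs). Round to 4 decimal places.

1.4548

Var(ȳ_str) = Σ Wₕ²(1−fₕ)sₕ²/nₕ with Wₕ = Nₕ/41981:
  C: (15194/41981)²·(1−274/15194)·78.64/274 = 0.036917164
  D: (12278/41981)²·(1−2480/12278)·254/2480 = 0.006991036
  B: (1881/41981)²·(1−256/1881)·230/256 = 0.0015582046
  A: (12628/41981)²·(1−2800/12628)·512.6/2800 = 0.012891835
  → Var(ȳ_str) = 0.05835824.
Var(ȳ_srs) = (1 − 5810/41981)·270.5/5810 = 0.040114268.
deff = 0.05835824 / 0.040114268 = 1.4548.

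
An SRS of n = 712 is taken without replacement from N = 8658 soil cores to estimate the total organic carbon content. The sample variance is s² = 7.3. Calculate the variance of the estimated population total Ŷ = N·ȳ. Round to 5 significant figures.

705360

Var(Ŷ) = N²·Var(ȳ) = N²·(1 − n/N)·s²/n.
f = 712/8658 = 0.08223608; Var(ȳ) = 0.91776392·7.3/712 = 0.0094096581.
Var(Ŷ) = 8658² · 0.0094096581 = 705357.04.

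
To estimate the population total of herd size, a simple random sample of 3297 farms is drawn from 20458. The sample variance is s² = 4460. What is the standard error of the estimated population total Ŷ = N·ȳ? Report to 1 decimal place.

Var(Ŷ) = N²·Var(ȳ) = N²·(1 − n/N)·s²/n.
f = 3297/20458 = 0.16115945; Var(ȳ) = 0.83884055·4460/3297 = 1.1347373.
Var(Ŷ) = 20458² · 1.1347373 = 4.7492133 × 10^8.
SE(Ŷ) = √(4.7492133 × 10^8) = 21792.7.

21792.7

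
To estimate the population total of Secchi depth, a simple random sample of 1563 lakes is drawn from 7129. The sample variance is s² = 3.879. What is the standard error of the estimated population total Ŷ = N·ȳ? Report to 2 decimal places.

Var(Ŷ) = N²·Var(ȳ) = N²·(1 − n/N)·s²/n.
f = 1563/7129 = 0.21924534; Var(ȳ) = 0.78075466·3.879/1563 = 0.0019376503.
Var(Ŷ) = 7129² · 0.0019376503 = 98476.506.
SE(Ŷ) = √(98476.506) = 313.81.

313.81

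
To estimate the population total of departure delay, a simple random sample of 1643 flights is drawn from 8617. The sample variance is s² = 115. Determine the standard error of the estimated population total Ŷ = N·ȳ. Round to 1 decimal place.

Var(Ŷ) = N²·Var(ȳ) = N²·(1 − n/N)·s²/n.
f = 1643/8617 = 0.19066961; Var(ȳ) = 0.80933039·115/1643 = 0.056648202.
Var(Ŷ) = 8617² · 0.056648202 = 4.2062813 × 10^6.
SE(Ŷ) = √(4.2062813 × 10^6) = 2050.9.

2050.9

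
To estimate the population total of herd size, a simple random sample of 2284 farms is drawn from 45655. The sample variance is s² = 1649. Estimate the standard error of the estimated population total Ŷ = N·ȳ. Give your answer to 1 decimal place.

Var(Ŷ) = N²·Var(ȳ) = N²·(1 − n/N)·s²/n.
f = 2284/45655 = 0.05002738; Var(ȳ) = 0.94997262·1649/2284 = 0.68586027.
Var(Ŷ) = 45655² · 0.68586027 = 1.4295928 × 10^9.
SE(Ŷ) = √(1.4295928 × 10^9) = 37810.0.

37810.0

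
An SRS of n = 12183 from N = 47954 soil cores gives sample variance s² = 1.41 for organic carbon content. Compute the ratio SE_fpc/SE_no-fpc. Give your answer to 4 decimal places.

f = n/N = 12183/47954 = 0.25405597.
SE_no-fpc = √(s²/n) = 0.010758022; SE_fpc = √((1−f)s²/n) = 0.0092914941.
Ratio = √(1−f) = 0.86368051.

0.8637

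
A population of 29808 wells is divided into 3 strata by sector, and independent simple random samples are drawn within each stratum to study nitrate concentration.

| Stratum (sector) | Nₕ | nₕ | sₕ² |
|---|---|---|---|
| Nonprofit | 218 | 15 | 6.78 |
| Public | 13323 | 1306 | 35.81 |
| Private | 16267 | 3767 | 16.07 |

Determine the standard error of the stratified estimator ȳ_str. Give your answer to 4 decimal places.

Var(ȳ_str) = Σₕ Wₕ²(1 − fₕ)sₕ²/nₕ with Wₕ = Nₕ/N, N = 29808.
Nonprofit: Wₕ = 0.00731347; term = 0.00731347²·(1 − 0.06880734)·6.78/15 = 2.2512581 × 10^-5.
Public: Wₕ = 0.44696055; term = 0.44696055²·(1 − 0.09802597)·35.81/1306 = 0.0049407577.
Private: Wₕ = 0.54572598; term = 0.54572598²·(1 − 0.23157312)·16.07/3767 = 9.7627476 × 10^-4.
Sum = 0.005939545.
SE = √(0.005939545) = 0.0771.

0.0771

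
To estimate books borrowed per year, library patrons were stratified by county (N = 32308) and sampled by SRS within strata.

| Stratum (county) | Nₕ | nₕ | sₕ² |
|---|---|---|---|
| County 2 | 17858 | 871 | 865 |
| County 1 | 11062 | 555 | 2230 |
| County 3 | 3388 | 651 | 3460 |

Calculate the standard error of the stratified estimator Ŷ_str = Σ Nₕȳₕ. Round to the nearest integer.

Var(Ŷ_str) = Σₕ Nₕ²(1 − fₕ)sₕ²/nₕ.
County 2: 17858²·(1 − 871/17858)·865/871 = 3.0126415 × 10^8.
County 1: 11062²·(1 − 555/11062)·2230/555 = 4.6700794 × 10^8.
County 3: 3388²·(1 − 651/3388)·3460/651 = 4.9284835 × 10^7.
Sum = 8.1755693 × 10^8.
SE = √(8.1755693 × 10^8) = 28593.

28593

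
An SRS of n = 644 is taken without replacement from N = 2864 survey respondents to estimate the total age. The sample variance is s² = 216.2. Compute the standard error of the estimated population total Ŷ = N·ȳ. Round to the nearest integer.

1461

Var(Ŷ) = N²·Var(ȳ) = N²·(1 − n/N)·s²/n.
f = 644/2864 = 0.22486034; Var(ȳ) = 0.77513966·216.2/644 = 0.26022546.
Var(Ŷ) = 2864² · 0.26022546 = 2.1344983 × 10^6.
SE(Ŷ) = √(2.1344983 × 10^6) = 1461.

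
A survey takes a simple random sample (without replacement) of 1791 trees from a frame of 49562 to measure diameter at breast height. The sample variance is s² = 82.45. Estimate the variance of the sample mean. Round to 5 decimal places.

Under SRS without replacement, Var(ȳ) = (1 − f)·s²/n with f = n/N = 1791/49562 = 0.03613656.
Var(ȳ) = (1 − 0.03613656)·82.45/1791 = 0.96386344·0.046035734 = 0.044372161.

0.04437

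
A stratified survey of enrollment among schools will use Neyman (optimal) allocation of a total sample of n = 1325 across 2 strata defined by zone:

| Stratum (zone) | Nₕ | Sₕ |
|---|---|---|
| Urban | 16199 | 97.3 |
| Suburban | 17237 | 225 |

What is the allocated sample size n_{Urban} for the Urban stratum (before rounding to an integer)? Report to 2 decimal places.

Neyman allocation: nₕ = n·NₕSₕ / Σⱼ NⱼSⱼ.
Σ NⱼSⱼ = 16199·97.3 + 17237·225 = 5.4544877 × 10^6.
n_{Urban} = 1325·16199·97.3 / (5.4544877 × 10^6) = 382.88.

382.88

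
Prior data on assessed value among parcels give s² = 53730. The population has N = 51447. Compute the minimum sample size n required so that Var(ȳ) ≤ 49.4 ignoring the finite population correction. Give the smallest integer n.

Without fpc, n₀ = s²/D = 53730/49.4 = 1087.6518.
Rounding up, n = 1088.

1088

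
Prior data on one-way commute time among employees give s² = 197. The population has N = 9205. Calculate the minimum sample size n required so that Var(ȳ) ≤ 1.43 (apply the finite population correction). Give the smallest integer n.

136

Without fpc, n₀ = s²/D = 197/1.43 = 137.7622.
With fpc, (1 − n/N)·s²/n ≤ D requires n ≥ n₀/(1 + n₀/N) = 137.7622/(1 + 137.7622/9205) = 135.7308.
Rounding up, n = 136.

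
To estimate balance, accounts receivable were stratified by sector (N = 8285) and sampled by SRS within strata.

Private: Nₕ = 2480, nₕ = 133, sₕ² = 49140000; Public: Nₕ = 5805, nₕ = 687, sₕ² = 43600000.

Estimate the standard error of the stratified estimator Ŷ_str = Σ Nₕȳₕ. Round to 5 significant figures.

Var(Ŷ_str) = Σₕ Nₕ²(1 − fₕ)sₕ²/nₕ.
Private: 2480²·(1 − 133/2480)·49140000/133 = 2.1505437 × 10^12.
Public: 5805²·(1 − 687/5805)·43600000/687 = 1.8855248 × 10^12.
Sum = 4.0360685 × 10^12.
SE = √(4.0360685 × 10^12) = 2.0090 × 10^6.

2.0090 × 10^6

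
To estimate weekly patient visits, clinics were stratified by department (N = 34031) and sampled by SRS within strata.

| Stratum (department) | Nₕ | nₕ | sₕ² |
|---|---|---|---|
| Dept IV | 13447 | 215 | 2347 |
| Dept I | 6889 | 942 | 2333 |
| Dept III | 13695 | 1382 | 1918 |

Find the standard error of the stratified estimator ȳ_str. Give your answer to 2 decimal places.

Var(ȳ_str) = Σₕ Wₕ²(1 − fₕ)sₕ²/nₕ with Wₕ = Nₕ/N, N = 34031.
Dept IV: Wₕ = 0.39513973; term = 0.39513973²·(1 − 0.01598870)·2347/215 = 1.6771662.
Dept I: Wₕ = 0.20243308; term = 0.20243308²·(1 − 0.13673973)·2333/942 = 0.087612997.
Dept III: Wₕ = 0.40242720; term = 0.40242720²·(1 − 0.10091274)·1918/1382 = 0.20207708.
Sum = 1.9668563.
SE = √(1.9668563) = 1.40.

1.40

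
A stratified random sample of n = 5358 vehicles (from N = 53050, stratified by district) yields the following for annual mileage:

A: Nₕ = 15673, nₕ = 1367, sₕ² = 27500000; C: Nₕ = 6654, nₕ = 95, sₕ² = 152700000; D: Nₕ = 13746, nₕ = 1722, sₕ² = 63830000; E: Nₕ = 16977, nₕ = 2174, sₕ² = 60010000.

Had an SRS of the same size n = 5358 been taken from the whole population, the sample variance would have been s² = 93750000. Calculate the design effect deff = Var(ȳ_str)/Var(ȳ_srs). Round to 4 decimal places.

1.9816

Var(ȳ_str) = Σ Wₕ²(1−fₕ)sₕ²/nₕ with Wₕ = Nₕ/53050:
  A: (15673/53050)²·(1−1367/15673)·27500000/1367 = 1602.7425
  C: (6654/53050)²·(1−95/6654)·152700000/95 = 24926.717
  D: (13746/53050)²·(1−1722/13746)·63830000/1722 = 2176.9388
  E: (16977/53050)²·(1−2174/16977)·60010000/2174 = 2464.9266
  → Var(ȳ_str) = 31171.325.
Var(ȳ_srs) = (1 − 5358/53050)·93750000/5358 = 15730.
deff = 31171.325 / 15730 = 1.9816.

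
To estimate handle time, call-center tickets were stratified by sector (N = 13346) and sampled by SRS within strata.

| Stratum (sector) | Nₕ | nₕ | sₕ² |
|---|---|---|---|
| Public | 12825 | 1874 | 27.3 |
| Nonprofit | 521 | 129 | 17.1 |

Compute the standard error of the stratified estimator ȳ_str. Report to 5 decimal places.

0.10788

Var(ȳ_str) = Σₕ Wₕ²(1 − fₕ)sₕ²/nₕ with Wₕ = Nₕ/N, N = 13346.
Public: Wₕ = 0.96096209; term = 0.96096209²·(1 − 0.14612086)·27.3/1874 = 0.011486877.
Nonprofit: Wₕ = 0.03903791; term = 0.03903791²·(1 − 0.24760077)·17.1/129 = 1.5199453 × 10^-4.
Sum = 0.011638872.
SE = √(0.011638872) = 0.10788.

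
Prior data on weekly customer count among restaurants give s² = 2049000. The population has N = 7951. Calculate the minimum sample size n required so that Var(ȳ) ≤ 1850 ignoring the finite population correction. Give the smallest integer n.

1108

Without fpc, n₀ = s²/D = 2049000/1850 = 1107.5676.
Rounding up, n = 1108.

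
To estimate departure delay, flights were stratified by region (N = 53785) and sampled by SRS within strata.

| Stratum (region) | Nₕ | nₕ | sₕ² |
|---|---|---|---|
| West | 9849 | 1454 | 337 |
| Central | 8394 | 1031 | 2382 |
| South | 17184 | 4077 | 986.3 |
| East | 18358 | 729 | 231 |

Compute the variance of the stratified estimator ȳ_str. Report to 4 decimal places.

Var(ȳ_str) = Σₕ Wₕ²(1 − fₕ)sₕ²/nₕ with Wₕ = Nₕ/N, N = 53785.
West: Wₕ = 0.18311797; term = 0.18311797²·(1 − 0.14762920)·337/1454 = 0.006624544.
Central: Wₕ = 0.15606582; term = 0.15606582²·(1 − 0.12282583)·2382/1031 = 0.049361064.
South: Wₕ = 0.31949428; term = 0.31949428²·(1 − 0.23725559)·986.3/4077 = 0.018835343.
East: Wₕ = 0.34132193; term = 0.34132193²·(1 − 0.03971021)·231/729 = 0.035449911.
Sum = 0.11027086.

0.1103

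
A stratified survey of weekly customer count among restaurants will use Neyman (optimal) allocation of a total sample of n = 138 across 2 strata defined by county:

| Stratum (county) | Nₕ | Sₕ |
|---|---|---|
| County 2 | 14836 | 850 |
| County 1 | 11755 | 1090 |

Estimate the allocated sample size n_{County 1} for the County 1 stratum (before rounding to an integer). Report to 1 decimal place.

69.5

Neyman allocation: nₕ = n·NₕSₕ / Σⱼ NⱼSⱼ.
Σ NⱼSⱼ = 14836·850 + 11755·1090 = 2.542355 × 10^7.
n_{County 1} = 138·11755·1090 / (2.542355 × 10^7) = 69.5.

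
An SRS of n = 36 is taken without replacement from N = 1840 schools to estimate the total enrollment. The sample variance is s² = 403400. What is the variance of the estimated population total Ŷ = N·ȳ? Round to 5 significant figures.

3.7195 × 10^10

Var(Ŷ) = N²·Var(ȳ) = N²·(1 − n/N)·s²/n.
f = 36/1840 = 0.01956522; Var(ȳ) = 0.98043478·403400/36 = 10986.316.
Var(Ŷ) = 1840² · 10986.316 = 3.7195271 × 10^10.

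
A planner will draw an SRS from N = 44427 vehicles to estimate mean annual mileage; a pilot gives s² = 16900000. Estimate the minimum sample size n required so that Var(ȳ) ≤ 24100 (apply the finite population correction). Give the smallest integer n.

691

Without fpc, n₀ = s²/D = 16900000/24100 = 701.2448.
With fpc, (1 − n/N)·s²/n ≤ D requires n ≥ n₀/(1 + n₀/N) = 701.2448/(1 + 701.2448/44427) = 690.3482.
Rounding up, n = 691.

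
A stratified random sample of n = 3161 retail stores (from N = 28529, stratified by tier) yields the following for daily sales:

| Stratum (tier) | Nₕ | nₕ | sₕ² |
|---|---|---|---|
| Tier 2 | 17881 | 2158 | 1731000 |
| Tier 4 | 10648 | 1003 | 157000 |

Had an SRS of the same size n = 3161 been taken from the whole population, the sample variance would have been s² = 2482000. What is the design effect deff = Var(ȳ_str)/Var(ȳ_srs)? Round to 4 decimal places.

0.4251

Var(ȳ_str) = Σ Wₕ²(1−fₕ)sₕ²/nₕ with Wₕ = Nₕ/28529:
  Tier 2: (17881/28529)²·(1−2158/17881)·1731000/2158 = 277.07653
  Tier 4: (10648/28529)²·(1−1003/10648)·157000/1003 = 19.75131
  → Var(ȳ_str) = 296.82784.
Var(ȳ_srs) = (1 − 3161/28529)·2482000/3161 = 698.19536.
deff = 296.82784 / 698.19536 = 0.4251.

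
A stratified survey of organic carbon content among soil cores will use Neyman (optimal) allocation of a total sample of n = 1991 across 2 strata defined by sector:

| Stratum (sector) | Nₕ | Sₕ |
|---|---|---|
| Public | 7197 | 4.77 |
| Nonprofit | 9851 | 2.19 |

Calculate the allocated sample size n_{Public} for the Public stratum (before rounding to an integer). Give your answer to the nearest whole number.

1223

Neyman allocation: nₕ = n·NₕSₕ / Σⱼ NⱼSⱼ.
Σ NⱼSⱼ = 7197·4.77 + 9851·2.19 = 55903.38.
n_{Public} = 1991·7197·4.77 / 55903.38 = 1223.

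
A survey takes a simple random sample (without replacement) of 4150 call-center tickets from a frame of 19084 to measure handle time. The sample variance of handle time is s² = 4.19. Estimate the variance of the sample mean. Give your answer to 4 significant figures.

Under SRS without replacement, Var(ȳ) = (1 − f)·s²/n with f = n/N = 4150/19084 = 0.21745965.
Var(ȳ) = (1 − 0.21745965)·4.19/4150 = 0.78254035·0.0010096386 = 7.9008291 × 10^-4.

7.901 × 10^-4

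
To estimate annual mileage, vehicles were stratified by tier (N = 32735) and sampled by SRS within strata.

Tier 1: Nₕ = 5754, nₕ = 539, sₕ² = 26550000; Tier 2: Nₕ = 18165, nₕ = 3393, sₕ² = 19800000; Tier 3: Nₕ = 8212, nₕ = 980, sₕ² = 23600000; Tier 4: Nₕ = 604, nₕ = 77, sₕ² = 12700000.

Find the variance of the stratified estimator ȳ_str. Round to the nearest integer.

Var(ȳ_str) = Σₕ Wₕ²(1 − fₕ)sₕ²/nₕ with Wₕ = Nₕ/N, N = 32735.
Tier 1: Wₕ = 0.17577516; term = 0.17577516²·(1 − 0.09367397)·26550000/539 = 1379.3524.
Tier 2: Wₕ = 0.55491065; term = 0.55491065²·(1 − 0.18678778)·19800000/3393 = 1461.2729.
Tier 3: Wₕ = 0.25086299; term = 0.25086299²·(1 − 0.11933755)·23600000/980 = 1334.6537.
Tier 4: Wₕ = 0.01845120; term = 0.01845120²·(1 − 0.12748344)·12700000/77 = 48.993206.
Sum = 4224.2722.

4224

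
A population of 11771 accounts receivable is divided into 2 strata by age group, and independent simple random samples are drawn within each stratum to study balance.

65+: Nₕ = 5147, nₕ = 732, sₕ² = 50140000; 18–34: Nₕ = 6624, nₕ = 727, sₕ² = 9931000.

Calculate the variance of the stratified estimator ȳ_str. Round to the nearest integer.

Var(ȳ_str) = Σₕ Wₕ²(1 − fₕ)sₕ²/nₕ with Wₕ = Nₕ/N, N = 11771.
65+: Wₕ = 0.43726107; term = 0.43726107²·(1 − 0.14221877)·50140000/732 = 11233.922.
18–34: Wₕ = 0.56273893; term = 0.56273893²·(1 − 0.10975242)·9931000/727 = 3851.0868.
Sum = 15085.009.

15085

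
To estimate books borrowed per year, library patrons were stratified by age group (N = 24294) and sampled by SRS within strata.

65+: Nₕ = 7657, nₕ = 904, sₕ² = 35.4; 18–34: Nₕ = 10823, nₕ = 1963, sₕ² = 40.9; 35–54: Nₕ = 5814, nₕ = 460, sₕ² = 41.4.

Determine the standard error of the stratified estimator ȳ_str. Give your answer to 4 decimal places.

Var(ȳ_str) = Σₕ Wₕ²(1 − fₕ)sₕ²/nₕ with Wₕ = Nₕ/N, N = 24294.
65+: Wₕ = 0.31518070; term = 0.31518070²·(1 − 0.11806190)·35.4/904 = 0.0034307745.
18–34: Wₕ = 0.44550095; term = 0.44550095²·(1 − 0.18137300)·40.9/1963 = 0.0033852156.
35–54: Wₕ = 0.23931835; term = 0.23931835²·(1 − 0.07911937)·41.4/460 = 0.0047467663.
Sum = 0.011562756.
SE = √(0.011562756) = 0.1075.

0.1075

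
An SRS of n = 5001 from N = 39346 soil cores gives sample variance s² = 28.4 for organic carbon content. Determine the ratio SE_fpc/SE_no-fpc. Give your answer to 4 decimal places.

f = n/N = 5001/39346 = 0.12710314.
SE_no-fpc = √(s²/n) = 0.075358239; SE_fpc = √((1−f)s²/n) = 0.070406411.
Ratio = √(1−f) = 0.93428950.

0.9343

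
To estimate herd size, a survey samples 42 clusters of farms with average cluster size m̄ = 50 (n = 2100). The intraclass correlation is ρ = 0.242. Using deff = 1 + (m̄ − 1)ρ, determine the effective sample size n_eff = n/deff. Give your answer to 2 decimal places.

163.32

deff = 1 + (50 − 1)·0.242 = 1 + 11.858 = 12.858.
n_eff = 2100 / 12.858 = 163.32.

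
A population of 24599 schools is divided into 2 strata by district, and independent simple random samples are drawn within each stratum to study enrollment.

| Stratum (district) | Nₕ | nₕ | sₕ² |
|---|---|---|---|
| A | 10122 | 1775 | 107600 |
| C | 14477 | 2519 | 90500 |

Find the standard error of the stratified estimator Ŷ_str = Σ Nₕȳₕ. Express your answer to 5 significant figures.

Var(Ŷ_str) = Σₕ Nₕ²(1 − fₕ)sₕ²/nₕ.
A: 10122²·(1 − 1775/10122)·107600/1775 = 5.121659 × 10^9.
C: 14477²·(1 − 2519/14477)·90500/2519 = 6.2195295 × 10^9.
Sum = 1.1341189 × 10^10.
SE = √(1.1341189 × 10^10) = 106500.

106500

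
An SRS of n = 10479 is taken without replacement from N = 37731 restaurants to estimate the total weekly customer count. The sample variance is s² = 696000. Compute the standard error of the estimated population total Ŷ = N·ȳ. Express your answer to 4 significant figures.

261300

Var(Ŷ) = N²·Var(ȳ) = N²·(1 − n/N)·s²/n.
f = 10479/37731 = 0.27772919; Var(ȳ) = 0.72227081·696000/10479 = 47.972181.
Var(Ŷ) = 37731² · 47.972181 = 6.8294557 × 10^10.
SE(Ŷ) = √(6.8294557 × 10^10) = 261300.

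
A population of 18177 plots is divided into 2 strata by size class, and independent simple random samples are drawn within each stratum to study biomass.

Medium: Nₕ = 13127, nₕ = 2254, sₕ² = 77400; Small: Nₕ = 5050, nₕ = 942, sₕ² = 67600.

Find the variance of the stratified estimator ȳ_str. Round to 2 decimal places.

Var(ȳ_str) = Σₕ Wₕ²(1 − fₕ)sₕ²/nₕ with Wₕ = Nₕ/N, N = 18177.
Medium: Wₕ = 0.72217638; term = 0.72217638²·(1 − 0.17170717)·77400/2254 = 14.833974.
Small: Wₕ = 0.27782362; term = 0.27782362²·(1 − 0.18653465)·67600/942 = 4.5058133.
Sum = 19.339787.

19.34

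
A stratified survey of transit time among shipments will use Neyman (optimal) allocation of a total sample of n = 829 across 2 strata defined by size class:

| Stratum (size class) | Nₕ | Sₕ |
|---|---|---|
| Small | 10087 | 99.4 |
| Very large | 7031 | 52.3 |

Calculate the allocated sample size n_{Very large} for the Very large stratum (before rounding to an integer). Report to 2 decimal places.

Neyman allocation: nₕ = n·NₕSₕ / Σⱼ NⱼSⱼ.
Σ NⱼSⱼ = 10087·99.4 + 7031·52.3 = 1.3703691 × 10^6.
n_{Very large} = 829·7031·52.3 / (1.3703691 × 10^6) = 222.45.

222.45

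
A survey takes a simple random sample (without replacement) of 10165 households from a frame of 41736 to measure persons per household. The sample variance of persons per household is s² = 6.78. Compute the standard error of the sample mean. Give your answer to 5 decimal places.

Under SRS without replacement, Var(ȳ) = (1 − f)·s²/n with f = n/N = 10165/41736 = 0.24355472.
Var(ȳ) = (1 − 0.24355472)·6.78/10165 = 0.75644528·6.6699459 × 10^-4 = 5.0454491 × 10^-4.
SE(ȳ) = √(5.0454491 × 10^-4) = 0.02246.

0.02246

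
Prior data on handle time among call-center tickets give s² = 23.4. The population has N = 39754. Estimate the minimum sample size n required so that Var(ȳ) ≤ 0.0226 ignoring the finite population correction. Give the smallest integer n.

Without fpc, n₀ = s²/D = 23.4/0.0226 = 1035.3982.
Rounding up, n = 1036.

1036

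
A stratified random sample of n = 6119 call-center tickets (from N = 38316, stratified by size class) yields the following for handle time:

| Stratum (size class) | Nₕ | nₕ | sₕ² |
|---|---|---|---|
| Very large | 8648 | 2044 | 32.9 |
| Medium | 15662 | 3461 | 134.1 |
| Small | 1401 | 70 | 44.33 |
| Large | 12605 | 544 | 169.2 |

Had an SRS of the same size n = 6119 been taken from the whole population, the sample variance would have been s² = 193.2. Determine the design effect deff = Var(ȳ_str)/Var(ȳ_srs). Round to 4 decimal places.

Var(ȳ_str) = Σ Wₕ²(1−fₕ)sₕ²/nₕ with Wₕ = Nₕ/38316:
  Very large: (8648/38316)²·(1−2044/8648)·32.9/2044 = 6.2614861 × 10^-4
  Medium: (15662/38316)²·(1−3461/15662)·134.1/3461 = 0.0050432384
  Small: (1401/38316)²·(1−70/1401)·44.33/70 = 8.0436942 × 10^-4
  Large: (12605/38316)²·(1−544/12605)·169.2/544 = 0.032208263
  → Var(ȳ_str) = 0.038682019.
Var(ȳ_srs) = (1 − 6119/38316)·193.2/6119 = 0.026531507.
deff = 0.038682019 / 0.026531507 = 1.4580.

1.4580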